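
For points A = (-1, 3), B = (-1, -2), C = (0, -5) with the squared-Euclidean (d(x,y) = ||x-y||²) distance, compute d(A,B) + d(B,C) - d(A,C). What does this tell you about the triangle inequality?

d(A,B) = 0² + 5² = 25, d(B,C) = 1² + 3² = 10, d(A,C) = 1² + 8² = 65.
d(A,B) + d(B,C) - d(A,C) = 25 + 10 - 65 = 35 - 65 = -30. This is < 0, so the triangle inequality FAILS for these points (squared-Euclidean is not a metric).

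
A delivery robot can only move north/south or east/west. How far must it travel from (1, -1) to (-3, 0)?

Σ|x_i - y_i| = |1 - (-3)| + |-1 - 0| = 4 + 1 = 5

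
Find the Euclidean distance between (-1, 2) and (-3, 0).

√(Σ(x_i - y_i)²) = √((-1 - (-3))² + (2 - 0)²)
= √(2² + 2²) = √(4 + 4) = √8 ≈ 2.8284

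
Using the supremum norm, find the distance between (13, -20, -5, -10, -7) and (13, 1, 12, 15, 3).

max(|x_i - y_i|) = max(|13 - 13|, |-20 - 1|, |-5 - 12|, |-10 - 15|, |-7 - 3|) = max(0, 21, 17, 25, 10) = 25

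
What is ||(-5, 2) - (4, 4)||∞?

max(|x_i - y_i|) = max(|-5 - 4|, |2 - 4|) = max(9, 2) = 9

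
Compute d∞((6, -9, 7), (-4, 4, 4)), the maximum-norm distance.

max(|x_i - y_i|) = max(|6 - (-4)|, |-9 - 4|, |7 - 4|) = max(10, 13, 3) = 13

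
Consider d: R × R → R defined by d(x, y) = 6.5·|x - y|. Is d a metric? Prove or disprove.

Yes. Since |x - y| is a metric on R and 6.5 > 0, the positive scalar multiple 6.5·|x - y| is also a metric: scaling by a positive constant preserves non-negativity, identity (d=0 ⟺ |x-y|=0 ⟺ x=y), symmetry, and the triangle inequality.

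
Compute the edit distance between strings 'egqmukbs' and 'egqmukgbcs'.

Let D[i][j] be the edit distance between the first i characters of 'egqmukbs' and the first j characters of 'egqmukgbcs', with D[i][0] = i, D[0][j] = j, and D[i][j] = D[i-1][j-1] if the characters match, else 1 + min(D[i-1][j], D[i][j-1], D[i-1][j-1]). Filling the table (rows: prefixes of 'egqmukbs', columns: prefixes of 'egqmukgbcs'):
     ε  e  g  q  m  u  k  g  b  c  s
  ε  0  1  2  3  4  5  6  7  8  9 10
  e  1  0  1  2  3  4  5  6  7  8  9
  g  2  1  0  1  2  3  4  5  6  7  8
  q  3  2  1  0  1  2  3  4  5  6  7
  m  4  3  2  1  0  1  2  3  4  5  6
  u  5  4  3  2  1  0  1  2  3  4  5
  k  6  5  4  3  2  1  0  1  2  3  4
  b  7  6  5  4  3  2  1  1  1  2  3
  s  8  7  6  5  4  3  2  2  2  2  2
The bottom-right entry gives D[8][10] = 2, so no sequence of fewer than 2 edits works. Backtracking through the table gives one optimal edit sequence (2 edits):
  egqmukbs → egqmukgbs (ins g @7)
  egqmukgbs → egqmukgbcs (ins c @9)
Edit distance = 2.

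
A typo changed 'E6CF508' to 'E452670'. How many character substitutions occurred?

Differing positions: 2, 3, 4, 5, 6, 7. Hamming distance = 6.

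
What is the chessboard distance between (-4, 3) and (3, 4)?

max(|x_i - y_i|) = max(|-4 - 3|, |3 - 4|) = max(7, 1) = 7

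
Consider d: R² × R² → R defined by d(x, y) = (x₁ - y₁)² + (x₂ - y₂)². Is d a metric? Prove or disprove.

No. The squared Euclidean distance fails the triangle inequality. Counterexample: x = (0, 0), y = (1, 1), z = (2, 2). d(x,z) = 2² + 2² = 8, but d(x,y) + d(y,z) = (1² + 1²) + (1² + 1²) = 2 + 2 = 4. Since 8 > 4, the triangle inequality is violated. (Note: √d, the ordinary Euclidean distance, IS a metric.)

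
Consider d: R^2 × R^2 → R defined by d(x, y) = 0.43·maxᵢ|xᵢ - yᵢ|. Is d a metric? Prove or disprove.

Yes. The L∞ (Chebyshev) norm induces a metric on R^2, and multiplying a metric by a positive constant 0.43 > 0 preserves all four axioms: non-negativity (0.43·||x-y|| ≥ 0), identity (0.43·||x-y|| = 0 ⟺ ||x-y|| = 0 ⟺ x = y), symmetry (||x-y|| = ||y-x||), and the triangle inequality (0.43·||x-z|| ≤ 0.43·||x-y|| + 0.43·||y-z||). So d is a metric.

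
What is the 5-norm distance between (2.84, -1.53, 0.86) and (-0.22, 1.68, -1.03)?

(Σ|x_i - y_i|^5)^(1/5) = (|2.84 - (-0.22)|^5 + |-1.53 - 1.68|^5 + |0.86 - (-1.03)|^5)^(1/5)
= (3.06^5 + 3.21^5 + 1.89^5)^(1/5) ≈ (268.2916 + 340.8201 + 24.1162)^(1/5) = (633.2279)^(1/5) ≈ 3.6334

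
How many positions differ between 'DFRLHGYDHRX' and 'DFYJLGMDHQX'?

Differing positions: 3, 4, 5, 7, 10. Hamming distance = 5.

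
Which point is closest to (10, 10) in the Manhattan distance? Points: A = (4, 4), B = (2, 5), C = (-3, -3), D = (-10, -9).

Distances: d(A) = 12, d(B) = 13, d(C) = 26, d(D) = 39. Nearest: A = (4, 4) with distance 12.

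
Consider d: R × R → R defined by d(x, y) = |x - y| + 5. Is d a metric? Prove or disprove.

No. d fails identity of indiscernibles (specifically d(x,x) = 0): d(8, 8) = |8 - 8| + 5 = 0 + 5 = 5 ≠ 0.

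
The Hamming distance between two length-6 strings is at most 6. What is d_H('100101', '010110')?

Differing positions: 1, 2, 5, 6. Hamming distance = 4. The maximum possible Hamming distance for length-6 strings is 6, so d_H/6 = 4/6 ≈ 0.6667.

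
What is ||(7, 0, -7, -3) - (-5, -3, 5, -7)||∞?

max(|x_i - y_i|) = max(|7 - (-5)|, |0 - (-3)|, |-7 - 5|, |-3 - (-7)|) = max(12, 3, 12, 4) = 12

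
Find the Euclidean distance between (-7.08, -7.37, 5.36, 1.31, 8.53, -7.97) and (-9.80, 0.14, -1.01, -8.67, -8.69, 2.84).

√(Σ(x_i - y_i)²) = √((-7.08 - (-9.8))² + (-7.37 - 0.14)² + (5.36 - (-1.01))² + (1.31 - (-8.67))² + (8.53 - (-8.69))² + (-7.97 - 2.84)²)
= √(2.72² + (-7.51)² + 6.37² + 9.98² + 17.22² + (-10.81)²) = √(7.3984 + 56.4001 + 40.5769 + 99.6004 + 296.5284 + 116.8561) = √617.3603 ≈ 24.8467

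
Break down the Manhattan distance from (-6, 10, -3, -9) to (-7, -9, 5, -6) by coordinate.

Σ|x_i - y_i| = |-6 - (-7)| + |10 - (-9)| + |-3 - 5| + |-9 - (-6)| = 1 + 19 + 8 + 3 = 31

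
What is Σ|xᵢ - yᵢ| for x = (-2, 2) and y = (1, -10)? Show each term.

Σ|x_i - y_i| = |-2 - 1| + |2 - (-10)| = 3 + 12 = 15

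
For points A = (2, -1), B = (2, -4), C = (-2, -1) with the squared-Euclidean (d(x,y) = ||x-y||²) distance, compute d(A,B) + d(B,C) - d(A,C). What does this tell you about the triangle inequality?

d(A,B) = 0² + 3² = 9, d(B,C) = 4² + 3² = 25, d(A,C) = 4² + 0² = 16.
d(A,B) + d(B,C) - d(A,C) = 9 + 25 - 16 = 34 - 16 = 18. This is ≥ 0, so the triangle inequality holds for these points.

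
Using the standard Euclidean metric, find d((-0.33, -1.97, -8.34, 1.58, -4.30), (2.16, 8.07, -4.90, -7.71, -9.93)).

√(Σ(x_i - y_i)²) = √((-0.33 - 2.16)² + (-1.97 - 8.07)² + (-8.34 - (-4.9))² + (1.58 - (-7.71))² + (-4.3 - (-9.93))²)
= √((-2.49)² + (-10.04)² + (-3.44)² + 9.29² + 5.63²) = √(6.2001 + 100.8016 + 11.8336 + 86.3041 + 31.6969) = √236.8363 ≈ 15.3895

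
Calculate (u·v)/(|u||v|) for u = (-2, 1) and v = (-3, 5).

With u = (-2, 1), v = (-3, 5):
u·v = (-2)·(-3) + 1·5 = 6 + 5 = 11.
|u| = √((-2)² + 1²) = √5, |v| = √((-3)² + 5²) = √34, so |u||v| = √(5·34) = √170.
cos θ = (u·v)/(|u||v|) = 11/√170 ≈ 0.8437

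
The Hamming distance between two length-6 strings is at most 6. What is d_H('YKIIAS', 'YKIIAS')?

Differing positions: none. Hamming distance = 0. The maximum possible Hamming distance for length-6 strings is 6, so d_H/6 = 0/6 = 0.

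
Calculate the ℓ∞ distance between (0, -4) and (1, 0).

max(|x_i - y_i|) = max(|0 - 1|, |-4 - 0|) = max(1, 4) = 4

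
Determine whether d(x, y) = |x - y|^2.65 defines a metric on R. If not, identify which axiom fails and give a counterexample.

No. d(x,y) = |x-y|^2.65 fails the triangle inequality since p = 2.65 > 1. Counterexample: x = 2, y = 14, z = 23. d(x,z) = |2 - 23|^2.65 = 21^2.65 ≈ 3190.6644, but d(x,y) + d(y,z) = 12^2.65 + 9^2.65 ≈ 724.1529 + 337.8646 = 1062.0175. Since 3190.6644 > 1062.0175, the triangle inequality is violated.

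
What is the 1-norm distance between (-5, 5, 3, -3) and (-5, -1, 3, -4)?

Σ|x_i - y_i| = |-5 - (-5)| + |5 - (-1)| + |3 - 3| + |-3 - (-4)| = 0 + 6 + 0 + 1 = 7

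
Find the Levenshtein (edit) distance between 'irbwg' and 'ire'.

Let D[i][j] be the edit distance between the first i characters of 'irbwg' and the first j characters of 'ire', with D[i][0] = i, D[0][j] = j, and D[i][j] = D[i-1][j-1] if the characters match, else 1 + min(D[i-1][j], D[i][j-1], D[i-1][j-1]). Filling the table (rows: prefixes of 'irbwg', columns: prefixes of 'ire'):
     ε  i  r  e
  ε  0  1  2  3
  i  1  0  1  2
  r  2  1  0  1
  b  3  2  1  1
  w  4  3  2  2
  g  5  4  3  3
The bottom-right entry gives D[5][3] = 3, so no sequence of fewer than 3 edits works. Backtracking through the table gives one optimal edit sequence (3 edits):
  irbwg → irwg (del b @3)
  irwg → irg (del w @3)
  irg → ire (sub g→e @3)
Edit distance = 3.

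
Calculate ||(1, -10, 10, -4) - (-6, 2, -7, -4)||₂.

√(Σ(x_i - y_i)²) = √((1 - (-6))² + (-10 - 2)² + (10 - (-7))² + (-4 - (-4))²)
= √(7² + (-12)² + 17² + 0²) = √(49 + 144 + 289 + 0) = √482 ≈ 21.9545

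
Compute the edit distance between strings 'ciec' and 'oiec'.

Let D[i][j] be the edit distance between the first i characters of 'ciec' and the first j characters of 'oiec', with D[i][0] = i, D[0][j] = j, and D[i][j] = D[i-1][j-1] if the characters match, else 1 + min(D[i-1][j], D[i][j-1], D[i-1][j-1]). Filling the table (rows: prefixes of 'ciec', columns: prefixes of 'oiec'):
     ε  o  i  e  c
  ε  0  1  2  3  4
  c  1  1  2  3  3
  i  2  2  1  2  3
  e  3  3  2  1  2
  c  4  4  3  2  1
The bottom-right entry gives D[4][4] = 1, so no sequence of fewer than 1 edit works. Backtracking through the table gives one optimal edit sequence (1 edit):
  ciec → oiec (sub c→o @1)
Edit distance = 1.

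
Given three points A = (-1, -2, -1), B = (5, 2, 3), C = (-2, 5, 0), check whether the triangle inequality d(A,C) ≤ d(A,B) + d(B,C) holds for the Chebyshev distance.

d(A,B) = max(6, 4, 4) = 6, d(B,C) = max(7, 3, 3) = 7, d(A,C) = max(1, 7, 1) = 7.
d(A,C) = 7 ≤ 6 + 7 = 13. Triangle inequality is satisfied.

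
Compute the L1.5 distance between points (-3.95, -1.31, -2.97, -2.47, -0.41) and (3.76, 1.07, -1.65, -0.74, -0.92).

(Σ|x_i - y_i|^1.5)^(1/1.5) = (|-3.95 - 3.76|^1.5 + |-1.31 - 1.07|^1.5 + |-2.97 - (-1.65)|^1.5 + |-2.47 - (-0.74)|^1.5 + |-0.41 - (-0.92)|^1.5)^(1/1.5)
= (7.71^1.5 + 2.38^1.5 + 1.32^1.5 + 1.73^1.5 + 0.51^1.5)^(1/1.5) ≈ (21.4083 + 3.6717 + 1.5166 + 2.2755 + 0.3642)^(1/1.5) = (29.2363)^(1/1.5) ≈ 9.4903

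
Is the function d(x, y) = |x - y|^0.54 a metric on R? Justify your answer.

Yes. With 0 < p = 0.54 ≤ 1, d(x,y) = |x-y|^0.54 is a metric on R. Non-negativity and symmetry are immediate; |x-y|^0.54 = 0 ⟺ |x-y| = 0 ⟺ x = y. For the triangle inequality, the function t ↦ t^0.54 is subadditive on [0,∞) when p ≤ 1, so |x-z|^0.54 ≤ (|x-y| + |y-z|)^0.54 ≤ |x-y|^0.54 + |y-z|^0.54.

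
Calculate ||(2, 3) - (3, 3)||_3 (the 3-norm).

(Σ|x_i - y_i|^3)^(1/3) = (|2 - 3|^3 + |3 - 3|^3)^(1/3)
= (1^3 + 0^3)^(1/3) = (1 + 0)^(1/3) = (1)^(1/3) = 1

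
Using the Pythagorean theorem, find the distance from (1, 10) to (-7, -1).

√(Σ(x_i - y_i)²) = √((1 - (-7))² + (10 - (-1))²)
= √(8² + 11²) = √(64 + 121) = √185 ≈ 13.6015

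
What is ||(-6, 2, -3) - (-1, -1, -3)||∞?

max(|x_i - y_i|) = max(|-6 - (-1)|, |2 - (-1)|, |-3 - (-3)|) = max(5, 3, 0) = 5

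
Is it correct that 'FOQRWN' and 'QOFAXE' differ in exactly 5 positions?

Differing positions: 1, 3, 4, 5, 6. Hamming distance = 5, so the claim is true.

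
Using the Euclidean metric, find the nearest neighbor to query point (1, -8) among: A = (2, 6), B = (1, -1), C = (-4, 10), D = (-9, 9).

Distances: d(A) ≈ 14.0357, d(B) = 7, d(C) ≈ 18.6815, d(D) ≈ 19.7231. Nearest: B = (1, -1) with distance 7.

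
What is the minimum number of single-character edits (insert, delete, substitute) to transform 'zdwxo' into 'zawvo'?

Let D[i][j] be the edit distance between the first i characters of 'zdwxo' and the first j characters of 'zawvo', with D[i][0] = i, D[0][j] = j, and D[i][j] = D[i-1][j-1] if the characters match, else 1 + min(D[i-1][j], D[i][j-1], D[i-1][j-1]). Filling the table (rows: prefixes of 'zdwxo', columns: prefixes of 'zawvo'):
     ε  z  a  w  v  o
  ε  0  1  2  3  4  5
  z  1  0  1  2  3  4
  d  2  1  1  2  3  4
  w  3  2  2  1  2  3
  x  4  3  3  2  2  3
  o  5  4  4  3  3  2
The bottom-right entry gives D[5][5] = 2, so no sequence of fewer than 2 edits works. Backtracking through the table gives one optimal edit sequence (2 edits):
  zdwxo → zawxo (sub d→a @2)
  zawxo → zawvo (sub x→v @4)
Edit distance = 2.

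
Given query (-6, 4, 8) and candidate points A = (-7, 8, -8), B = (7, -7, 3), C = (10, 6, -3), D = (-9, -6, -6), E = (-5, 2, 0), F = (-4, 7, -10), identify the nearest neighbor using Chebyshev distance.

Distances: d(A) = 16, d(B) = 13, d(C) = 16, d(D) = 14, d(E) = 8, d(F) = 18. Nearest: E = (-5, 2, 0) with distance 8.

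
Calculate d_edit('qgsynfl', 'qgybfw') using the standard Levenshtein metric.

Let D[i][j] be the edit distance between the first i characters of 'qgsynfl' and the first j characters of 'qgybfw', with D[i][0] = i, D[0][j] = j, and D[i][j] = D[i-1][j-1] if the characters match, else 1 + min(D[i-1][j], D[i][j-1], D[i-1][j-1]). Filling the table (rows: prefixes of 'qgsynfl', columns: prefixes of 'qgybfw'):
     ε  q  g  y  b  f  w
  ε  0  1  2  3  4  5  6
  q  1  0  1  2  3  4  5
  g  2  1  0  1  2  3  4
  s  3  2  1  1  2  3  4
  y  4  3  2  1  2  3  4
  n  5  4  3  2  2  3  4
  f  6  5  4  3  3  2  3
  l  7  6  5  4  4  3  3
The bottom-right entry gives D[7][6] = 3, so no sequence of fewer than 3 edits works. Backtracking through the table gives one optimal edit sequence (3 edits):
  qgsynfl → qgynfl (del s @3)
  qgynfl → qgybfl (sub n→b @4)
  qgybfl → qgybfw (sub l→w @6)
Edit distance = 3.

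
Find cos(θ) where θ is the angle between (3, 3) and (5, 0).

With u = (3, 3), v = (5, 0):
u·v = 3·5 + 3·0 = 15 + 0 = 15.
|u| = √(3² + 3²) = √18, |v| = √(5² + 0²) = √25, so |u||v| = √(18·25) = √450.
cos θ = (u·v)/(|u||v|) = 15/√450 ≈ 0.7071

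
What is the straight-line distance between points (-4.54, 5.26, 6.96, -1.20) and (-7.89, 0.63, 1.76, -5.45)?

√(Σ(x_i - y_i)²) = √((-4.54 - (-7.89))² + (5.26 - 0.63)² + (6.96 - 1.76)² + (-1.2 - (-5.45))²)
= √(3.35² + 4.63² + 5.2² + 4.25²) = √(11.2225 + 21.4369 + 27.04 + 18.0625) = √77.7619 ≈ 8.8183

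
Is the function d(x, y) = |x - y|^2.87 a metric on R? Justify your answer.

No. d(x,y) = |x-y|^2.87 fails the triangle inequality since p = 2.87 > 1. Counterexample: x = -1, y = 1, z = 4. d(x,z) = |-1 - 4|^2.87 = 5^2.87 ≈ 101.4014, but d(x,y) + d(y,z) = 2^2.87 + 3^2.87 ≈ 7.3107 + 23.4066 = 30.7173. Since 101.4014 > 30.7173, the triangle inequality is violated.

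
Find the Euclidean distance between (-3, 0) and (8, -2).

√(Σ(x_i - y_i)²) = √((-3 - 8)² + (0 - (-2))²)
= √((-11)² + 2²) = √(121 + 4) = √125 ≈ 11.1803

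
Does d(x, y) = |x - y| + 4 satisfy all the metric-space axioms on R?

No. d fails identity of indiscernibles (specifically d(x,x) = 0): d(4, 4) = |4 - 4| + 4 = 0 + 4 = 4 ≠ 0.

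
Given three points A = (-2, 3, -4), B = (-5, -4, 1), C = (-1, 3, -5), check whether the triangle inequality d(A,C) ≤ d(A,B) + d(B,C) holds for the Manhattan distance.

d(A,B) = 3 + 7 + 5 = 15, d(B,C) = 4 + 7 + 6 = 17, d(A,C) = 1 + 0 + 1 = 2.
d(A,C) = 2 ≤ 15 + 17 = 32. Triangle inequality is satisfied.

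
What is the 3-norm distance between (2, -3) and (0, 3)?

(Σ|x_i - y_i|^3)^(1/3) = (|2 - 0|^3 + |-3 - 3|^3)^(1/3)
= (2^3 + 6^3)^(1/3) = (8 + 216)^(1/3) = (224)^(1/3) ≈ 6.0732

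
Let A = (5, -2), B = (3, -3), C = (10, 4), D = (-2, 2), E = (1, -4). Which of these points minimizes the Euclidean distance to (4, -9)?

Distances: d(A) ≈ 7.0711, d(B) ≈ 6.0828, d(C) ≈ 14.3178, d(D) ≈ 12.53, d(E) ≈ 5.831. Nearest: E = (1, -4) with distance 5.831.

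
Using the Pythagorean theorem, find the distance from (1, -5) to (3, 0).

√(Σ(x_i - y_i)²) = √((1 - 3)² + (-5 - 0)²)
= √((-2)² + (-5)²) = √(4 + 25) = √29 ≈ 5.3852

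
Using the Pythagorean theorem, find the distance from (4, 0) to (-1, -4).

√(Σ(x_i - y_i)²) = √((4 - (-1))² + (0 - (-4))²)
= √(5² + 4²) = √(25 + 16) = √41 ≈ 6.4031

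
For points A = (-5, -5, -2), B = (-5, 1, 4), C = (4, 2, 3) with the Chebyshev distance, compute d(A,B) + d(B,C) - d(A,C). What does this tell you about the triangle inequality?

d(A,B) = max(0, 6, 6) = 6, d(B,C) = max(9, 1, 1) = 9, d(A,C) = max(9, 7, 5) = 9.
d(A,B) + d(B,C) - d(A,C) = 6 + 9 - 9 = 15 - 9 = 6. This is ≥ 0, so the triangle inequality holds for these points.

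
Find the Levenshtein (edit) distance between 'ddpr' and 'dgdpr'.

Let D[i][j] be the edit distance between the first i characters of 'ddpr' and the first j characters of 'dgdpr', with D[i][0] = i, D[0][j] = j, and D[i][j] = D[i-1][j-1] if the characters match, else 1 + min(D[i-1][j], D[i][j-1], D[i-1][j-1]). Filling the table (rows: prefixes of 'ddpr', columns: prefixes of 'dgdpr'):
     ε  d  g  d  p  r
  ε  0  1  2  3  4  5
  d  1  0  1  2  3  4
  d  2  1  1  1  2  3
  p  3  2  2  2  1  2
  r  4  3  3  3  2  1
The bottom-right entry gives D[4][5] = 1, so no sequence of fewer than 1 edit works. Backtracking through the table gives one optimal edit sequence (1 edit):
  ddpr → dgdpr (ins g @2)
Edit distance = 1.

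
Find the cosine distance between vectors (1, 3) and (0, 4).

With u = (1, 3), v = (0, 4):
u·v = 1·0 + 3·4 = 0 + 12 = 12.
|u| = √(1² + 3²) = √10, |v| = √(0² + 4²) = √16, so |u||v| = √(10·16) = √160.
cos θ = (u·v)/(|u||v|) = 12/√160 ≈ 0.9487
Cosine distance = 1 - cos θ ≈ 1 - 0.9487 = 0.0513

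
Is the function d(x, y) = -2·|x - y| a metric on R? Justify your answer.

No. With c = -2 < 0, d fails non-negativity: d(2, 6) = -2·|2 - 6| = -2·4 = -8 < 0.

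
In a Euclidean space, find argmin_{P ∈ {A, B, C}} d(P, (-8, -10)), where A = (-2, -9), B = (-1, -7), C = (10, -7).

Distances: d(A) ≈ 6.0828, d(B) ≈ 7.6158, d(C) ≈ 18.2483. Nearest: A = (-2, -9) with distance 6.0828.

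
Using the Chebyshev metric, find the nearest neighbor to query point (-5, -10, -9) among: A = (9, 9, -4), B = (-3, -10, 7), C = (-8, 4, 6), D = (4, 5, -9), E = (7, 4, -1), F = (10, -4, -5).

Distances: d(A) = 19, d(B) = 16, d(C) = 15, d(D) = 15, d(E) = 14, d(F) = 15. Nearest: E = (7, 4, -1) with distance 14.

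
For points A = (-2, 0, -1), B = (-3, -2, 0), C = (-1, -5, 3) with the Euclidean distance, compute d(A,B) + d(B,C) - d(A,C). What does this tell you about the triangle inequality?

d(A,B) = √(1² + 2² + 1²) = √6 ≈ 2.4495, d(B,C) = √(2² + 3² + 3²) = √22 ≈ 4.6904, d(A,C) = √(1² + 5² + 4²) = √42 ≈ 6.4807.
d(A,B) + d(B,C) - d(A,C) = 2.4495 + 4.6904 - 6.4807 = 7.1399 - 6.4807 = 0.6592 (to 4 decimal places). This is ≥ 0, so the triangle inequality holds for these points.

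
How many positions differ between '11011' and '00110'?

Differing positions: 1, 2, 3, 5. Hamming distance = 4.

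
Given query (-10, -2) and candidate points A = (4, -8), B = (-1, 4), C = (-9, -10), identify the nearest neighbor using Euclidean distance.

Distances: d(A) ≈ 15.2315, d(B) ≈ 10.8167, d(C) ≈ 8.0623. Nearest: C = (-9, -10) with distance 8.0623.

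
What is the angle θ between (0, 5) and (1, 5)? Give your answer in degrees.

With u = (0, 5), v = (1, 5):
u·v = 0·1 + 5·5 = 0 + 25 = 25.
|u| = √(0² + 5²) = √25, |v| = √(1² + 5²) = √26, so |u||v| = √(25·26) = √650.
cos θ = (u·v)/(|u||v|) = 25/√650 ≈ 0.980581
θ = arccos(0.980581) ≈ 11.31°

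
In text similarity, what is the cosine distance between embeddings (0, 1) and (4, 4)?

With u = (0, 1), v = (4, 4):
u·v = 0·4 + 1·4 = 0 + 4 = 4.
|u| = √(0² + 1²) = √1, |v| = √(4² + 4²) = √32, so |u||v| = √(1·32) = √32.
cos θ = (u·v)/(|u||v|) = 4/√32 ≈ 0.7071
Cosine distance = 1 - cos θ ≈ 1 - 0.7071 = 0.2929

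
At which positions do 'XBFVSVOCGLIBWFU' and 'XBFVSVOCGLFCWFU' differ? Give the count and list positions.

Differing positions: 11, 12. Hamming distance = 2.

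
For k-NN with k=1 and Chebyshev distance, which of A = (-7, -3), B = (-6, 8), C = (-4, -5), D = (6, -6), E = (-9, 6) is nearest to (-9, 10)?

Distances: d(A) = 13, d(B) = 3, d(C) = 15, d(D) = 16, d(E) = 4. Nearest: B = (-6, 8) with distance 3.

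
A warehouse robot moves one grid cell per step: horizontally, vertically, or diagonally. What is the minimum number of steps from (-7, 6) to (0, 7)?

max(|x_i - y_i|) = max(|-7 - 0|, |6 - 7|) = max(7, 1) = 7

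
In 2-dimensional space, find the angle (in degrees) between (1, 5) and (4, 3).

With u = (1, 5), v = (4, 3):
u·v = 1·4 + 5·3 = 4 + 15 = 19.
|u| = √(1² + 5²) = √26, |v| = √(4² + 3²) = √25, so |u||v| = √(26·25) = √650.
cos θ = (u·v)/(|u||v|) = 19/√650 ≈ 0.745241
θ = arccos(0.745241) ≈ 41.82°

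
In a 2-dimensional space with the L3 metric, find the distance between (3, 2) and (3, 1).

(Σ|x_i - y_i|^3)^(1/3) = (|3 - 3|^3 + |2 - 1|^3)^(1/3)
= (0^3 + 1^3)^(1/3) = (0 + 1)^(1/3) = (1)^(1/3) = 1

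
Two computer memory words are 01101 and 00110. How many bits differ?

Differing positions: 2, 4, 5. Hamming distance = 3.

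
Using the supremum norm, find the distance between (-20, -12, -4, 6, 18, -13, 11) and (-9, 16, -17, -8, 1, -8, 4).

max(|x_i - y_i|) = max(|-20 - (-9)|, |-12 - 16|, |-4 - (-17)|, |6 - (-8)|, |18 - 1|, |-13 - (-8)|, |11 - 4|) = max(11, 28, 13, 14, 17, 5, 7) = 28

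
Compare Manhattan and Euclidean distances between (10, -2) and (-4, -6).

L1 = |10 - (-4)| + |-2 - (-6)| = 14 + 4 = 18
L2 = √(14² + 4²) = √212 ≈ 14.5602
L1 ≥ L2 always (equality iff movement is along one axis); L1 > L2 here.
Ratio L1/L2 = 18/√212 ≈ 1.2362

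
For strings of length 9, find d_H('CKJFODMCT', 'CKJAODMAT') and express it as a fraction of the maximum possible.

Differing positions: 4, 8. Hamming distance = 2. The maximum possible Hamming distance for length-9 strings is 9, so d_H/9 = 2/9 ≈ 0.2222.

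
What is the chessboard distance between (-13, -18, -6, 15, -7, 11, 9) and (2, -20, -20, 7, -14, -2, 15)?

max(|x_i - y_i|) = max(|-13 - 2|, |-18 - (-20)|, |-6 - (-20)|, |15 - 7|, |-7 - (-14)|, |11 - (-2)|, |9 - 15|) = max(15, 2, 14, 8, 7, 13, 6) = 15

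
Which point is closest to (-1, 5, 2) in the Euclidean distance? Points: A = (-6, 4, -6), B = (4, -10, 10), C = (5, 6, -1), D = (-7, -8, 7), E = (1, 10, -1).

Distances: d(A) ≈ 9.4868, d(B) ≈ 17.72, d(C) ≈ 6.7823, d(D) ≈ 15.1658, d(E) ≈ 6.1644. Nearest: E = (1, 10, -1) with distance 6.1644.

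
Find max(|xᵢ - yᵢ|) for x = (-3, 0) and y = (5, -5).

max(|x_i - y_i|) = max(|-3 - 5|, |0 - (-5)|) = max(8, 5) = 8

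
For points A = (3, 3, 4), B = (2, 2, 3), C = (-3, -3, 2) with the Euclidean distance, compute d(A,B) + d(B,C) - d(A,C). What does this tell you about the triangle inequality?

d(A,B) = √(1² + 1² + 1²) = √3 ≈ 1.7321, d(B,C) = √(5² + 5² + 1²) = √51 ≈ 7.1414, d(A,C) = √(6² + 6² + 2²) = √76 ≈ 8.7178.
d(A,B) + d(B,C) - d(A,C) = 1.7321 + 7.1414 - 8.7178 = 8.8735 - 8.7178 = 0.1557 (to 4 decimal places). This is ≥ 0, so the triangle inequality holds for these points.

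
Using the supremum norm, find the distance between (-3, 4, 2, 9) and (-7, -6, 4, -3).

max(|x_i - y_i|) = max(|-3 - (-7)|, |4 - (-6)|, |2 - 4|, |9 - (-3)|) = max(4, 10, 2, 12) = 12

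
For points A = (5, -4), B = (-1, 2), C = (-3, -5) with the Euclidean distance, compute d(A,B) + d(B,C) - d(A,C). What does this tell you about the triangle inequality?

d(A,B) = √(6² + 6²) = √72 ≈ 8.4853, d(B,C) = √(2² + 7²) = √53 ≈ 7.2801, d(A,C) = √(8² + 1²) = √65 ≈ 8.0623.
d(A,B) + d(B,C) - d(A,C) = 8.4853 + 7.2801 - 8.0623 = 15.7654 - 8.0623 = 7.7031 (to 4 decimal places). This is ≥ 0, so the triangle inequality holds for these points.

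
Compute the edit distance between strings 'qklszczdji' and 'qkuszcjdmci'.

Let D[i][j] be the edit distance between the first i characters of 'qklszczdji' and the first j characters of 'qkuszcjdmci', with D[i][0] = i, D[0][j] = j, and D[i][j] = D[i-1][j-1] if the characters match, else 1 + min(D[i-1][j], D[i][j-1], D[i-1][j-1]). Filling the table (rows: prefixes of 'qklszczdji', columns: prefixes of 'qkuszcjdmci'):
     ε  q  k  u  s  z  c  j  d  m  c  i
  ε  0  1  2  3  4  5  6  7  8  9 10 11
  q  1  0  1  2  3  4  5  6  7  8  9 10
  k  2  1  0  1  2  3  4  5  6  7  8  9
  l  3  2  1  1  2  3  4  5  6  7  8  9
  s  4  3  2  2  1  2  3  4  5  6  7  8
  z  5  4  3  3  2  1  2  3  4  5  6  7
  c  6  5  4  4  3  2  1  2  3  4  5  6
  z  7  6  5  5  4  3  2  2  3  4  5  6
  d  8  7  6  6  5  4  3  3  2  3  4  5
  j  9  8  7  7  6  5  4  3  3  3  4  5
  i 10  9  8  8  7  6  5  4  4  4  4  4
The bottom-right entry gives D[10][11] = 4, so no sequence of fewer than 4 edits works. Backtracking through the table gives one optimal edit sequence (4 edits):
  qklszczdji → qkuszczdji (sub l→u @3)
  qkuszczdji → qkuszcjdji (sub z→j @7)
  qkuszcjdji → qkuszcjdmji (ins m @9)
  qkuszcjdmji → qkuszcjdmci (sub j→c @10)
Edit distance = 4.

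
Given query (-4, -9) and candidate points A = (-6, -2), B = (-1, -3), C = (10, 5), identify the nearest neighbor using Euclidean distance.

Distances: d(A) ≈ 7.2801, d(B) ≈ 6.7082, d(C) ≈ 19.799. Nearest: B = (-1, -3) with distance 6.7082.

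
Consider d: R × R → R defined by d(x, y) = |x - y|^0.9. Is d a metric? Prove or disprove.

Yes. With 0 < p = 0.9 ≤ 1, d(x,y) = |x-y|^0.9 is a metric on R. Non-negativity and symmetry are immediate; |x-y|^0.9 = 0 ⟺ |x-y| = 0 ⟺ x = y. For the triangle inequality, the function t ↦ t^0.9 is subadditive on [0,∞) when p ≤ 1, so |x-z|^0.9 ≤ (|x-y| + |y-z|)^0.9 ≤ |x-y|^0.9 + |y-z|^0.9.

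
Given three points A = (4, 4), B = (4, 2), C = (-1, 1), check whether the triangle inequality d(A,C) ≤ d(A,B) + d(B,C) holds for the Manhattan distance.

d(A,B) = 0 + 2 = 2, d(B,C) = 5 + 1 = 6, d(A,C) = 5 + 3 = 8.
d(A,C) = 8 ≤ 2 + 6 = 8. Triangle inequality is satisfied.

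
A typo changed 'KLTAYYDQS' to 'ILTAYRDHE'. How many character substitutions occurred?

Differing positions: 1, 6, 8, 9. Hamming distance = 4.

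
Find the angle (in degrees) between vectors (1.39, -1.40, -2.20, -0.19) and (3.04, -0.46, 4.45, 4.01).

With u = (1.39, -1.40, -2.20, -0.19), v = (3.04, -0.46, 4.45, 4.01):
u·v = 1.39·3.04 + (-1.4)·(-0.46) + (-2.2)·4.45 + (-0.19)·4.01 = 4.2256 + 0.644 + (-9.79) + (-0.7619) = -5.6823.
|u| = √(1.39² + (-1.4)² + (-2.2)² + (-0.19)²) = √(1.9321 + 1.96 + 4.84 + 0.0361) = √8.7682, |v| = √(3.04² + (-0.46)² + 4.45² + 4.01²) = √(9.2416 + 0.2116 + 19.8025 + 16.0801) = √45.3358.
cos θ = (u·v)/(|u||v|) = -5.6823/(√8.7682·√45.3358) ≈ -0.285002
θ = arccos(-0.285002) ≈ 106.56°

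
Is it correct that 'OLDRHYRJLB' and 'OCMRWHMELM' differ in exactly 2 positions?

Differing positions: 2, 3, 5, 6, 7, 8, 10. Hamming distance = 7, so the claim that d_H = 2 is false.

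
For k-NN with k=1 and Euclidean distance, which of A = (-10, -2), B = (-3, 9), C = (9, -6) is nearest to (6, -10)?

Distances: d(A) ≈ 17.8885, d(B) ≈ 21.0238, d(C) = 5. Nearest: C = (9, -6) with distance 5.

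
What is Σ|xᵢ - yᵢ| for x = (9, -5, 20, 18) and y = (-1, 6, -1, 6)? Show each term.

Σ|x_i - y_i| = |9 - (-1)| + |-5 - 6| + |20 - (-1)| + |18 - 6| = 10 + 11 + 21 + 12 = 54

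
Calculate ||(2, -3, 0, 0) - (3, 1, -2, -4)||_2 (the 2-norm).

(Σ|x_i - y_i|^2)^(1/2) = (|2 - 3|^2 + |-3 - 1|^2 + |0 - (-2)|^2 + |0 - (-4)|^2)^(1/2)
= (1^2 + 4^2 + 2^2 + 4^2)^(1/2) = (1 + 16 + 4 + 16)^(1/2) = (37)^(1/2) ≈ 6.0828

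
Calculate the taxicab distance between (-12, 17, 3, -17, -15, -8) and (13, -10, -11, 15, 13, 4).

Σ|x_i - y_i| = |-12 - 13| + |17 - (-10)| + |3 - (-11)| + |-17 - 15| + |-15 - 13| + |-8 - 4| = 25 + 27 + 14 + 32 + 28 + 12 = 138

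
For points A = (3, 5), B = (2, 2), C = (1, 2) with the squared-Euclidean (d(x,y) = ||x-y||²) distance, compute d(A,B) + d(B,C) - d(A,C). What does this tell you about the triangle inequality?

d(A,B) = 1² + 3² = 10, d(B,C) = 1² + 0² = 1, d(A,C) = 2² + 3² = 13.
d(A,B) + d(B,C) - d(A,C) = 10 + 1 - 13 = 11 - 13 = -2. This is < 0, so the triangle inequality FAILS for these points (squared-Euclidean is not a metric).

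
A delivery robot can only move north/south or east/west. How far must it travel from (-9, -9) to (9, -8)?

Σ|x_i - y_i| = |-9 - 9| + |-9 - (-8)| = 18 + 1 = 19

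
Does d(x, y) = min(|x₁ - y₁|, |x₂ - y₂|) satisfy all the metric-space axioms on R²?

No. d fails identity of indiscernibles: take x = (3, 0) and y = (3, 2). Then d(x,y) = min(|3 - 3|, |0 - 2|) = min(0, 2) = 0, yet x ≠ y.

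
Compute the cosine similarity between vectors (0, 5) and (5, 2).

With u = (0, 5), v = (5, 2):
u·v = 0·5 + 5·2 = 0 + 10 = 10.
|u| = √(0² + 5²) = √25, |v| = √(5² + 2²) = √29, so |u||v| = √(25·29) = √725.
cos θ = (u·v)/(|u||v|) = 10/√725 ≈ 0.3714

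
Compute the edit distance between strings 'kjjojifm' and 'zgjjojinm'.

Let D[i][j] be the edit distance between the first i characters of 'kjjojifm' and the first j characters of 'zgjjojinm', with D[i][0] = i, D[0][j] = j, and D[i][j] = D[i-1][j-1] if the characters match, else 1 + min(D[i-1][j], D[i][j-1], D[i-1][j-1]). Filling the table (rows: prefixes of 'kjjojifm', columns: prefixes of 'zgjjojinm'):
     ε  z  g  j  j  o  j  i  n  m
  ε  0  1  2  3  4  5  6  7  8  9
  k  1  1  2  3  4  5  6  7  8  9
  j  2  2  2  2  3  4  5  6  7  8
  j  3  3  3  2  2  3  4  5  6  7
  o  4  4  4  3  3  2  3  4  5  6
  j  5  5  5  4  3  3  2  3  4  5
  i  6  6  6  5  4  4  3  2  3  4
  f  7  7  7  6  5  5  4  3  3  4
  m  8  8  8  7  6  6  5  4  4  3
The bottom-right entry gives D[8][9] = 3, so no sequence of fewer than 3 edits works. Backtracking through the table gives one optimal edit sequence (3 edits):
  kjjojifm → zkjjojifm (ins z @1)
  zkjjojifm → zgjjojifm (sub k→g @2)
  zgjjojifm → zgjjojinm (sub f→n @8)
Edit distance = 3.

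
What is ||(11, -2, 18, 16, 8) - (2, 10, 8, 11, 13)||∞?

max(|x_i - y_i|) = max(|11 - 2|, |-2 - 10|, |18 - 8|, |16 - 11|, |8 - 13|) = max(9, 12, 10, 5, 5) = 12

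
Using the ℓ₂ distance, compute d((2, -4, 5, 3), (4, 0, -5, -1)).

(Σ|x_i - y_i|^2)^(1/2) = (|2 - 4|^2 + |-4 - 0|^2 + |5 - (-5)|^2 + |3 - (-1)|^2)^(1/2)
= (2^2 + 4^2 + 10^2 + 4^2)^(1/2) = (4 + 16 + 100 + 16)^(1/2) = (136)^(1/2) ≈ 11.6619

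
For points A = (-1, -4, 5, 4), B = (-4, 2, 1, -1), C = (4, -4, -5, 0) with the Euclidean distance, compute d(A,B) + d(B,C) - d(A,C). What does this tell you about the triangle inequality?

d(A,B) = √(3² + 6² + 4² + 5²) = √86 ≈ 9.2736, d(B,C) = √(8² + 6² + 6² + 1²) = √137 ≈ 11.7047, d(A,C) = √(5² + 0² + 10² + 4²) = √141 ≈ 11.8743.
d(A,B) + d(B,C) - d(A,C) = 9.2736 + 11.7047 - 11.8743 = 20.9783 - 11.8743 = 9.104 (to 4 decimal places). This is ≥ 0, so the triangle inequality holds for these points.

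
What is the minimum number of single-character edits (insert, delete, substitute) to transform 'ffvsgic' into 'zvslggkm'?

Let D[i][j] be the edit distance between the first i characters of 'ffvsgic' and the first j characters of 'zvslggkm', with D[i][0] = i, D[0][j] = j, and D[i][j] = D[i-1][j-1] if the characters match, else 1 + min(D[i-1][j], D[i][j-1], D[i-1][j-1]). Filling the table (rows: prefixes of 'ffvsgic', columns: prefixes of 'zvslggkm'):
     ε  z  v  s  l  g  g  k  m
  ε  0  1  2  3  4  5  6  7  8
  f  1  1  2  3  4  5  6  7  8
  f  2  2  2  3  4  5  6  7  8
  v  3  3  2  3  4  5  6  7  8
  s  4  4  3  2  3  4  5  6  7
  g  5  5  4  3  3  3  4  5  6
  i  6  6  5  4  4  4  4  5  6
  c  7  7  6  5  5  5  5  5  6
The bottom-right entry gives D[7][8] = 6, so no sequence of fewer than 6 edits works. Backtracking through the table gives one optimal edit sequence (6 edits):
  ffvsgic → fvsgic (del f @1)
  fvsgic → zvsgic (sub f→z @1)
  zvsgic → zvslgic (ins l @4)
  zvslgic → zvslggic (ins g @5)
  zvslggic → zvslggkc (sub i→k @7)
  zvslggkc → zvslggkm (sub c→m @8)
Edit distance = 6.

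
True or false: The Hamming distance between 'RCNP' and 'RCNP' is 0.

Differing positions: none. Hamming distance = 0, so the claim is true.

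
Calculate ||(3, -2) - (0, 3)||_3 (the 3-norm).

(Σ|x_i - y_i|^3)^(1/3) = (|3 - 0|^3 + |-2 - 3|^3)^(1/3)
= (3^3 + 5^3)^(1/3) = (27 + 125)^(1/3) = (152)^(1/3) ≈ 5.3368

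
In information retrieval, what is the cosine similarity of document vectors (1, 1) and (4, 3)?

With u = (1, 1), v = (4, 3):
u·v = 1·4 + 1·3 = 4 + 3 = 7.
|u| = √(1² + 1²) = √2, |v| = √(4² + 3²) = √25, so |u||v| = √(2·25) = √50.
cos θ = (u·v)/(|u||v|) = 7/√50 ≈ 0.9899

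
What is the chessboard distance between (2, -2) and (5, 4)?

max(|x_i - y_i|) = max(|2 - 5|, |-2 - 4|) = max(3, 6) = 6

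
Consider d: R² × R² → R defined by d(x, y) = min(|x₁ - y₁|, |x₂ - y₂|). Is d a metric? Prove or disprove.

No. d fails identity of indiscernibles: take x = (1, 0) and y = (1, 8). Then d(x,y) = min(|1 - 1|, |0 - 8|) = min(0, 8) = 0, yet x ≠ y.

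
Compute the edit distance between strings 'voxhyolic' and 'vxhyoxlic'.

Let D[i][j] be the edit distance between the first i characters of 'voxhyolic' and the first j characters of 'vxhyoxlic', with D[i][0] = i, D[0][j] = j, and D[i][j] = D[i-1][j-1] if the characters match, else 1 + min(D[i-1][j], D[i][j-1], D[i-1][j-1]). Filling the table (rows: prefixes of 'voxhyolic', columns: prefixes of 'vxhyoxlic'):
     ε  v  x  h  y  o  x  l  i  c
  ε  0  1  2  3  4  5  6  7  8  9
  v  1  0  1  2  3  4  5  6  7  8
  o  2  1  1  2  3  3  4  5  6  7
  x  3  2  1  2  3  4  3  4  5  6
  h  4  3  2  1  2  3  4  4  5  6
  y  5  4  3  2  1  2  3  4  5  6
  o  6  5  4  3  2  1  2  3  4  5
  l  7  6  5  4  3  2  2  2  3  4
  i  8  7  6  5  4  3  3  3  2  3
  c  9  8  7  6  5  4  4  4  3  2
The bottom-right entry gives D[9][9] = 2, so no sequence of fewer than 2 edits works. Backtracking through the table gives one optimal edit sequence (2 edits):
  voxhyolic → vxhyolic (del o @2)
  vxhyolic → vxhyoxlic (ins x @6)
Edit distance = 2.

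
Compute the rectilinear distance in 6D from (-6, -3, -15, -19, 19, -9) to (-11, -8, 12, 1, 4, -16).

Σ|x_i - y_i| = |-6 - (-11)| + |-3 - (-8)| + |-15 - 12| + |-19 - 1| + |19 - 4| + |-9 - (-16)| = 5 + 5 + 27 + 20 + 15 + 7 = 79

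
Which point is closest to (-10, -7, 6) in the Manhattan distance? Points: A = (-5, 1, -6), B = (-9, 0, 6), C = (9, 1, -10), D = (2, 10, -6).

Distances: d(A) = 25, d(B) = 8, d(C) = 43, d(D) = 41. Nearest: B = (-9, 0, 6) with distance 8.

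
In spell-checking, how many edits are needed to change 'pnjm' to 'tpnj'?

Let D[i][j] be the edit distance between the first i characters of 'pnjm' and the first j characters of 'tpnj', with D[i][0] = i, D[0][j] = j, and D[i][j] = D[i-1][j-1] if the characters match, else 1 + min(D[i-1][j], D[i][j-1], D[i-1][j-1]). Filling the table (rows: prefixes of 'pnjm', columns: prefixes of 'tpnj'):
     ε  t  p  n  j
  ε  0  1  2  3  4
  p  1  1  1  2  3
  n  2  2  2  1  2
  j  3  3  3  2  1
  m  4  4  4  3  2
The bottom-right entry gives D[4][4] = 2, so no sequence of fewer than 2 edits works. Backtracking through the table gives one optimal edit sequence (2 edits):
  pnjm → tpnjm (ins t @1)
  tpnjm → tpnj (del m @5)
Edit distance = 2.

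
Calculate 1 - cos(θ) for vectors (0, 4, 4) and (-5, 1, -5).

With u = (0, 4, 4), v = (-5, 1, -5):
u·v = 0·(-5) + 4·1 + 4·(-5) = 0 + 4 + (-20) = -16.
|u| = √(0² + 4² + 4²) = √32, |v| = √((-5)² + 1² + (-5)²) = √51, so |u||v| = √(32·51) = √1632.
cos θ = (u·v)/(|u||v|) = -16/√1632 ≈ -0.3961
Cosine distance = 1 - cos θ ≈ 1 - (-0.3961) = 1.3961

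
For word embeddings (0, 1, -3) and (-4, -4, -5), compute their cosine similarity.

With u = (0, 1, -3), v = (-4, -4, -5):
u·v = 0·(-4) + 1·(-4) + (-3)·(-5) = 0 + (-4) + 15 = 11.
|u| = √(0² + 1² + (-3)²) = √10, |v| = √((-4)² + (-4)² + (-5)²) = √57, so |u||v| = √(10·57) = √570.
cos θ = (u·v)/(|u||v|) = 11/√570 ≈ 0.4607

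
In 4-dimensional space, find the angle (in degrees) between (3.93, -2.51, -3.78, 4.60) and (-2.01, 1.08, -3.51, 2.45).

With u = (3.93, -2.51, -3.78, 4.60), v = (-2.01, 1.08, -3.51, 2.45):
u·v = 3.93·(-2.01) + (-2.51)·1.08 + (-3.78)·(-3.51) + 4.6·2.45 = (-7.8993) + (-2.7108) + 13.2678 + 11.27 = 13.9277.
|u| = √(3.93² + (-2.51)² + (-3.78)² + 4.6²) = √(15.4449 + 6.3001 + 14.2884 + 21.16) = √57.1934, |v| = √((-2.01)² + 1.08² + (-3.51)² + 2.45²) = √(4.0401 + 1.1664 + 12.3201 + 6.0025) = √23.5291.
cos θ = (u·v)/(|u||v|) = 13.9277/(√57.1934·√23.5291) ≈ 0.379668
θ = arccos(0.379668) ≈ 67.69°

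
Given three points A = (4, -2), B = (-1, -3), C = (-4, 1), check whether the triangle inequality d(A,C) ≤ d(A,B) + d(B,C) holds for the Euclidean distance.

d(A,B) = √(5² + 1²) = √26 ≈ 5.099, d(B,C) = √(3² + 4²) = √25 = 5, d(A,C) = √(8² + 3²) = √73 ≈ 8.544.
d(A,C) ≈ 8.544 ≤ 5.099 + 5 = 10.099. Triangle inequality is satisfied.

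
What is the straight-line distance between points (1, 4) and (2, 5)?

√(Σ(x_i - y_i)²) = √((1 - 2)² + (4 - 5)²)
= √((-1)² + (-1)²) = √(1 + 1) = √2 ≈ 1.4142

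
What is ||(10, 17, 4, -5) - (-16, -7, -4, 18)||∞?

max(|x_i - y_i|) = max(|10 - (-16)|, |17 - (-7)|, |4 - (-4)|, |-5 - 18|) = max(26, 24, 8, 23) = 26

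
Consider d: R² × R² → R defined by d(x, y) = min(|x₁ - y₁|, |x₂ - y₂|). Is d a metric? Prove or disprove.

No. d fails identity of indiscernibles: take x = (2, 0) and y = (2, 5). Then d(x,y) = min(|2 - 2|, |0 - 5|) = min(0, 5) = 0, yet x ≠ y.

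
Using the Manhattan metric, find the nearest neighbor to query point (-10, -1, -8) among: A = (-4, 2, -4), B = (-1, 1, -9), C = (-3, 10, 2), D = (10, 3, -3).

Distances: d(A) = 13, d(B) = 12, d(C) = 28, d(D) = 29. Nearest: B = (-1, 1, -9) with distance 12.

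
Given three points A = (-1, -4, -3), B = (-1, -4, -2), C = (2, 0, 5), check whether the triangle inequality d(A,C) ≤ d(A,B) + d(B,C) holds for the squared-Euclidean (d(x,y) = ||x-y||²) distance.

d(A,B) = 0² + 0² + 1² = 1, d(B,C) = 3² + 4² + 7² = 74, d(A,C) = 3² + 4² + 8² = 89.
d(A,C) = 89 > 1 + 74 = 75. Triangle inequality is VIOLATED. (Squared-Euclidean is not a metric — this is a counterexample.)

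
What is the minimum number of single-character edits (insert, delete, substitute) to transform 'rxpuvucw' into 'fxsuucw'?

Let D[i][j] be the edit distance between the first i characters of 'rxpuvucw' and the first j characters of 'fxsuucw', with D[i][0] = i, D[0][j] = j, and D[i][j] = D[i-1][j-1] if the characters match, else 1 + min(D[i-1][j], D[i][j-1], D[i-1][j-1]). Filling the table (rows: prefixes of 'rxpuvucw', columns: prefixes of 'fxsuucw'):
     ε  f  x  s  u  u  c  w
  ε  0  1  2  3  4  5  6  7
  r  1  1  2  3  4  5  6  7
  x  2  2  1  2  3  4  5  6
  p  3  3  2  2  3  4  5  6
  u  4  4  3  3  2  3  4  5
  v  5  5  4  4  3  3  4  5
  u  6  6  5  5  4  3  4  5
  c  7  7  6  6  5  4  3  4
  w  8  8  7  7  6  5  4  3
The bottom-right entry gives D[8][7] = 3, so no sequence of fewer than 3 edits works. Backtracking through the table gives one optimal edit sequence (3 edits):
  rxpuvucw → fxpuvucw (sub r→f @1)
  fxpuvucw → fxsuvucw (sub p→s @3)
  fxsuvucw → fxsuucw (del v @5)
Edit distance = 3.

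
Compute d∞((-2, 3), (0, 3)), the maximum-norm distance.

max(|x_i - y_i|) = max(|-2 - 0|, |3 - 3|) = max(2, 0) = 2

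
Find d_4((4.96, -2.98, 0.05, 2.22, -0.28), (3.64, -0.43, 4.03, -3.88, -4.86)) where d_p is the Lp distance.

(Σ|x_i - y_i|^4)^(1/4) = (|4.96 - 3.64|^4 + |-2.98 - (-0.43)|^4 + |0.05 - 4.03|^4 + |2.22 - (-3.88)|^4 + |-0.28 - (-4.86)|^4)^(1/4)
= (1.32^4 + 2.55^4 + 3.98^4 + 6.1^4 + 4.58^4)^(1/4) ≈ (3.036 + 42.2825 + 250.9183 + 1384.5841 + 440.0094)^(1/4) = (2120.8303)^(1/4) ≈ 6.7862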